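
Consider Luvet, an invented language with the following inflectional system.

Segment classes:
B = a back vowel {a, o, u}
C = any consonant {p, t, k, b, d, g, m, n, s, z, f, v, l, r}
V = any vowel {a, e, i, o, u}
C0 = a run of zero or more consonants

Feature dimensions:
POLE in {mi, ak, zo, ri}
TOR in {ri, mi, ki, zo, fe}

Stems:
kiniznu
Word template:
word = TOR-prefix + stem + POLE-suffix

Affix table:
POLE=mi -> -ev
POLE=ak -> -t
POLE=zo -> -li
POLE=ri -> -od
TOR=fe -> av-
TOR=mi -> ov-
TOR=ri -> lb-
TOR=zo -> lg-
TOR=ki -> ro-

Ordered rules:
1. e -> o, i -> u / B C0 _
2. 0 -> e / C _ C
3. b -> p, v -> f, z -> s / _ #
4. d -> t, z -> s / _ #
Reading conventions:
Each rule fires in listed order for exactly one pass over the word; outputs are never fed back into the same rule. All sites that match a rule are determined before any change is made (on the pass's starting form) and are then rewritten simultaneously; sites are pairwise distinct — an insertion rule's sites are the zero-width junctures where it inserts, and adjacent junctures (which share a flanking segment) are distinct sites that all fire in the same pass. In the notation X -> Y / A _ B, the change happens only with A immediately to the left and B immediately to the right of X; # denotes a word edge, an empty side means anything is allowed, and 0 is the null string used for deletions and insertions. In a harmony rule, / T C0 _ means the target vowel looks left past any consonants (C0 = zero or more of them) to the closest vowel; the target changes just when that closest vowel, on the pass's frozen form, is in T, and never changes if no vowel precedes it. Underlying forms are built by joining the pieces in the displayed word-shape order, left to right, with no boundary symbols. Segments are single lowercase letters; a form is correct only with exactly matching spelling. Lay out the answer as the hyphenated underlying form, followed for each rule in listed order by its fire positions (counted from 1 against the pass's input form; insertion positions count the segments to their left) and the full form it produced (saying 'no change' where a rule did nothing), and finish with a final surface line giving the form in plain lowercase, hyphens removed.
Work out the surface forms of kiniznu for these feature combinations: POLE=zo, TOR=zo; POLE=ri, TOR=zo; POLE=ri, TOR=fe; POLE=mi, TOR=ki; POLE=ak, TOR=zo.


cell POLE=zo, TOR=zo:
underlying: lg-kiniznu-li
1. e -> o, i -> u / B C0 _: fires at position(s) 11: lgkiniznulu
2. 0 -> e / C _ C: inserts after position(s) 1, 2, 7: legekinizenulu
3. b -> p, v -> f, z -> s / _ #: no change
4. d -> t, z -> s / _ #: no change
surface: legekinizenulu

cell POLE=ri, TOR=zo:
underlying: lg-kiniznu-od
1. e -> o, i -> u / B C0 _: no change
2. 0 -> e / C _ C: inserts after position(s) 1, 2, 7: legekinizenuod
3. b -> p, v -> f, z -> s / _ #: no change
4. d -> t, z -> s / _ #: fires at position(s) 14: legekinizenuot
surface: legekinizenuot

cell POLE=ri, TOR=fe:
underlying: av-kiniznu-od
1. e -> o, i -> u / B C0 _: fires at position(s) 4: avkuniznuod
2. 0 -> e / C _ C: inserts after position(s) 2, 7: avekunizenuod
3. b -> p, v -> f, z -> s / _ #: no change
4. d -> t, z -> s / _ #: fires at position(s) 13: avekunizenuot
surface: avekunizenuot

cell POLE=mi, TOR=ki:
underlying: ro-kiniznu-ev
1. e -> o, i -> u / B C0 _: fires at position(s) 4, 10: rokuniznuov
2. 0 -> e / C _ C: inserts after position(s) 7: rokunizenuov
3. b -> p, v -> f, z -> s / _ #: fires at position(s) 12: rokunizenuof
4. d -> t, z -> s / _ #: no change
surface: rokunizenuof

cell POLE=ak, TOR=zo:
underlying: lg-kiniznu-t
1. e -> o, i -> u / B C0 _: no change
2. 0 -> e / C _ C: inserts after position(s) 1, 2, 7: legekinizenut
3. b -> p, v -> f, z -> s / _ #: no change
4. d -> t, z -> s / _ #: no change
surface: legekinizenut


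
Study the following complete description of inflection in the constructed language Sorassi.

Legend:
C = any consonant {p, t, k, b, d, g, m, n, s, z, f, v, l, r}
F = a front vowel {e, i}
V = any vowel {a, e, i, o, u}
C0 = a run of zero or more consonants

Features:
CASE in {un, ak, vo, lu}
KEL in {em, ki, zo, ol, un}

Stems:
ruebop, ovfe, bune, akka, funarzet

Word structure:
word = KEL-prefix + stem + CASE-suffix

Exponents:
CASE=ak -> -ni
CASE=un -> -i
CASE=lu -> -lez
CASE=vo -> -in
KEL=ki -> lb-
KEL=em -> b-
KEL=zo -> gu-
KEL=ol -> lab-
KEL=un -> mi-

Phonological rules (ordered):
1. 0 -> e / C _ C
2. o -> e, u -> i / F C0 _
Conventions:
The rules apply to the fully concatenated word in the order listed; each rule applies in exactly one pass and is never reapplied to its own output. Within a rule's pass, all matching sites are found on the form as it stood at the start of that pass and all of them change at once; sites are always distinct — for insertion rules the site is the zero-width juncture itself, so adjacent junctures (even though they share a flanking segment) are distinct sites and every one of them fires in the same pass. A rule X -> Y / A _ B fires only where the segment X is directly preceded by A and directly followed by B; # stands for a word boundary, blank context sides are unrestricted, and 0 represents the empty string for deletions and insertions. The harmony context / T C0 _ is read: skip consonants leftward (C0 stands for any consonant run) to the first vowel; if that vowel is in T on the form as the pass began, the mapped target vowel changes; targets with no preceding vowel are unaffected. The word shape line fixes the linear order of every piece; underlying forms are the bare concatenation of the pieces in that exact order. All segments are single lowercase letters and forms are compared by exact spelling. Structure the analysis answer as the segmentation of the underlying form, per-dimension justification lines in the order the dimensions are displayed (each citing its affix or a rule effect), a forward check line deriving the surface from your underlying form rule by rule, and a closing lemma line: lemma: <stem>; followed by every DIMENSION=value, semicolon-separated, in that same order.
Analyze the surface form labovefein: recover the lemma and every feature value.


underlying: lab-ovfe-in
CASE=vo - signalled by the affix -in
KEL=ol - signalled by the affix lab-
check: labovfein -> labovefein -> labovefein
lemma: ovfe; CASE=vo; KEL=ol


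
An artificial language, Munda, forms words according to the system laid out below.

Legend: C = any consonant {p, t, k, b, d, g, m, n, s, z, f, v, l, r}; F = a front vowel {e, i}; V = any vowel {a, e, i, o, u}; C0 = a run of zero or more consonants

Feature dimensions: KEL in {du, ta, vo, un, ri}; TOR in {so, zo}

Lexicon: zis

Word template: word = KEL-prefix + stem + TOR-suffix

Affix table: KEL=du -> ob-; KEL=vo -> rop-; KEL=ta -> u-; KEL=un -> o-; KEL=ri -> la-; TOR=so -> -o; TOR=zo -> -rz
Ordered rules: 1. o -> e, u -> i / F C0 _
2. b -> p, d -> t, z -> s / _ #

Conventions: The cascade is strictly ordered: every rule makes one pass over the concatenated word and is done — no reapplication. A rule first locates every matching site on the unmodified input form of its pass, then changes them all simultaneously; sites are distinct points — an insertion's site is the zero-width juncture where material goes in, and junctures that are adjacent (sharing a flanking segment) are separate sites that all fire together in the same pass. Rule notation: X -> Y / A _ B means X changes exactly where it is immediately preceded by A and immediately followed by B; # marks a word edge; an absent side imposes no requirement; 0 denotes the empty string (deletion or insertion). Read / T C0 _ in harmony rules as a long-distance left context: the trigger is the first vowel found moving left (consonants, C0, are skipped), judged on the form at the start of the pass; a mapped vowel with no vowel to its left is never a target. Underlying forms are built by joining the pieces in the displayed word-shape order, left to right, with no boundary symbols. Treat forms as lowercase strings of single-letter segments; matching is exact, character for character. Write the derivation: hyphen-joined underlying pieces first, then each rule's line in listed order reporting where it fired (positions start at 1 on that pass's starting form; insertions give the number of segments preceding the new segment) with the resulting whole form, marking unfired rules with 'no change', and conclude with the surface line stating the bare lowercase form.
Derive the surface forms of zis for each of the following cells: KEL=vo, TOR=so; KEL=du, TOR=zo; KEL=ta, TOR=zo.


cell KEL=vo, TOR=so:
underlying: rop-zis-o
1. o -> e, u -> i / F C0 _: fires at position(s) 7: ropzise
2. b -> p, d -> t, z -> s / _ #: no change
surface: ropzise

cell KEL=du, TOR=zo:
underlying: ob-zis-rz
1. o -> e, u -> i / F C0 _: no change
2. b -> p, d -> t, z -> s / _ #: fires at position(s) 7: obzisrs
surface: obzisrs

cell KEL=ta, TOR=zo:
underlying: u-zis-rz
1. o -> e, u -> i / F C0 _: no change
2. b -> p, d -> t, z -> s / _ #: fires at position(s) 6: uzisrs
surface: uzisrs


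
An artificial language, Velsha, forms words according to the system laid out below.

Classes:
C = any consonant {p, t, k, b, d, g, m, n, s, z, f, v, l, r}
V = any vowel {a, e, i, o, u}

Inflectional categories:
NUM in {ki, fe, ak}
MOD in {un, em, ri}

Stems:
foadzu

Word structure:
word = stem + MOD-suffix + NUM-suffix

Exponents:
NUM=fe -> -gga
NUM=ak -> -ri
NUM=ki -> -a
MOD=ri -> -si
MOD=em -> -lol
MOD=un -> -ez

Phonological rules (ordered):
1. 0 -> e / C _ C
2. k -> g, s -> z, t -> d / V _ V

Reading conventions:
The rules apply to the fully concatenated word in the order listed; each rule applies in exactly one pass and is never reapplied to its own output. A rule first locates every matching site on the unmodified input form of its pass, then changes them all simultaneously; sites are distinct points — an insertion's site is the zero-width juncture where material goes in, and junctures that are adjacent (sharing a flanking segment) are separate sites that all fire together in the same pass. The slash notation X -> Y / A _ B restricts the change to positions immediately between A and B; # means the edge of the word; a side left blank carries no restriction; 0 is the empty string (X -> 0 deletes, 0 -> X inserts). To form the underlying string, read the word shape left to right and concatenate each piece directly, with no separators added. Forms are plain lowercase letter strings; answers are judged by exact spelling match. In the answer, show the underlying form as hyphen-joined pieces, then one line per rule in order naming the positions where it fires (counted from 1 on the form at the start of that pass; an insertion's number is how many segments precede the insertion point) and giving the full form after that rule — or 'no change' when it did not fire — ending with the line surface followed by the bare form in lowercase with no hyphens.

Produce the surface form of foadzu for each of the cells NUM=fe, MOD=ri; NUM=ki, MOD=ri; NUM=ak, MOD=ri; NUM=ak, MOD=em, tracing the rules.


cell NUM=fe, MOD=ri:
underlying: foadzu-si-gga
1. 0 -> e / C _ C: inserts after position(s) 4, 9: foadezusigega
2. k -> g, s -> z, t -> d / V _ V: fires at position(s) 8: foadezuzigega
surface: foadezuzigega

cell NUM=ki, MOD=ri:
underlying: foadzu-si-a
1. 0 -> e / C _ C: inserts after position(s) 4: foadezusia
2. k -> g, s -> z, t -> d / V _ V: fires at position(s) 8: foadezuzia
surface: foadezuzia

cell NUM=ak, MOD=ri:
underlying: foadzu-si-ri
1. 0 -> e / C _ C: inserts after position(s) 4: foadezusiri
2. k -> g, s -> z, t -> d / V _ V: fires at position(s) 8: foadezuziri
surface: foadezuziri

cell NUM=ak, MOD=em:
underlying: foadzu-lol-ri
1. 0 -> e / C _ C: inserts after position(s) 4, 9: foadezuloleri
2. k -> g, s -> z, t -> d / V _ V: no change
surface: foadezuloleri


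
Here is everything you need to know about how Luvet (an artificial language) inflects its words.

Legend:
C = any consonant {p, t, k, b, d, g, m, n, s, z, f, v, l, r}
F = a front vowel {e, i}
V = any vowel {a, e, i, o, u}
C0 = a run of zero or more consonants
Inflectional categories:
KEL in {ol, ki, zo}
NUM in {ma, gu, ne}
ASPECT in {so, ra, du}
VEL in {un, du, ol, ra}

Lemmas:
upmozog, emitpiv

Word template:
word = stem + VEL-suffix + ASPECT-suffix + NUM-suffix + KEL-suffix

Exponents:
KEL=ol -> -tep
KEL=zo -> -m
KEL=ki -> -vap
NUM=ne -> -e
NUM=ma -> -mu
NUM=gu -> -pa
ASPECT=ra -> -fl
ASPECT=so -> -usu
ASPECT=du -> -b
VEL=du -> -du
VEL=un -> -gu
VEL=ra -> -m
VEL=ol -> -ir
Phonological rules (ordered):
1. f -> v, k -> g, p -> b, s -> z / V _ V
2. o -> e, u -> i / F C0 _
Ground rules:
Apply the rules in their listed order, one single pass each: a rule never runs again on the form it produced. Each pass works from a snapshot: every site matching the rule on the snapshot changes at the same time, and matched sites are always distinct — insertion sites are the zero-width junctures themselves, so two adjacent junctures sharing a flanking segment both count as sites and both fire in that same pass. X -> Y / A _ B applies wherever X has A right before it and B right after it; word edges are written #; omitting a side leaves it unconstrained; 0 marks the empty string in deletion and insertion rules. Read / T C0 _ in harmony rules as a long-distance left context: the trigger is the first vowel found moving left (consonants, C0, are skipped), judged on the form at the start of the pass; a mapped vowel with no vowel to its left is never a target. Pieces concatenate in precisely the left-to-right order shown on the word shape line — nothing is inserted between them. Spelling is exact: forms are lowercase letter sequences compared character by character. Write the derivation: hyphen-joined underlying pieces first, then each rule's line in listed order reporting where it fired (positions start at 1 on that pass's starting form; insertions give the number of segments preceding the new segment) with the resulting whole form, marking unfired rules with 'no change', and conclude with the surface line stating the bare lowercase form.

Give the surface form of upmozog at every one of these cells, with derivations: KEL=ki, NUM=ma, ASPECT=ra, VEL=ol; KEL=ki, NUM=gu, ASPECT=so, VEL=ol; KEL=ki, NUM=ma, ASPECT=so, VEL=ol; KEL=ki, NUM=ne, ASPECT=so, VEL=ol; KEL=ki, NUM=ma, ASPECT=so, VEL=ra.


cell KEL=ki, NUM=ma, ASPECT=ra, VEL=ol:
underlying: upmozog-ir-fl-mu-vap
1. f -> v, k -> g, p -> b, s -> z / V _ V: no change
2. o -> e, u -> i / F C0 _: fires at position(s) 13: upmozogirflmivap
surface: upmozogirflmivap

cell KEL=ki, NUM=gu, ASPECT=so, VEL=ol:
underlying: upmozog-ir-usu-pa-vap
1. f -> v, k -> g, p -> b, s -> z / V _ V: fires at position(s) 11, 13: upmozogiruzubavap
2. o -> e, u -> i / F C0 _: fires at position(s) 10: upmozogirizubavap
surface: upmozogirizubavap

cell KEL=ki, NUM=ma, ASPECT=so, VEL=ol:
underlying: upmozog-ir-usu-mu-vap
1. f -> v, k -> g, p -> b, s -> z / V _ V: fires at position(s) 11: upmozogiruzumuvap
2. o -> e, u -> i / F C0 _: fires at position(s) 10: upmozogirizumuvap
surface: upmozogirizumuvap

cell KEL=ki, NUM=ne, ASPECT=so, VEL=ol:
underlying: upmozog-ir-usu-e-vap
1. f -> v, k -> g, p -> b, s -> z / V _ V: fires at position(s) 11: upmozogiruzuevap
2. o -> e, u -> i / F C0 _: fires at position(s) 10: upmozogirizuevap
surface: upmozogirizuevap

cell KEL=ki, NUM=ma, ASPECT=so, VEL=ra:
underlying: upmozog-m-usu-mu-vap
1. f -> v, k -> g, p -> b, s -> z / V _ V: fires at position(s) 10: upmozogmuzumuvap
2. o -> e, u -> i / F C0 _: no change
surface: upmozogmuzumuvap


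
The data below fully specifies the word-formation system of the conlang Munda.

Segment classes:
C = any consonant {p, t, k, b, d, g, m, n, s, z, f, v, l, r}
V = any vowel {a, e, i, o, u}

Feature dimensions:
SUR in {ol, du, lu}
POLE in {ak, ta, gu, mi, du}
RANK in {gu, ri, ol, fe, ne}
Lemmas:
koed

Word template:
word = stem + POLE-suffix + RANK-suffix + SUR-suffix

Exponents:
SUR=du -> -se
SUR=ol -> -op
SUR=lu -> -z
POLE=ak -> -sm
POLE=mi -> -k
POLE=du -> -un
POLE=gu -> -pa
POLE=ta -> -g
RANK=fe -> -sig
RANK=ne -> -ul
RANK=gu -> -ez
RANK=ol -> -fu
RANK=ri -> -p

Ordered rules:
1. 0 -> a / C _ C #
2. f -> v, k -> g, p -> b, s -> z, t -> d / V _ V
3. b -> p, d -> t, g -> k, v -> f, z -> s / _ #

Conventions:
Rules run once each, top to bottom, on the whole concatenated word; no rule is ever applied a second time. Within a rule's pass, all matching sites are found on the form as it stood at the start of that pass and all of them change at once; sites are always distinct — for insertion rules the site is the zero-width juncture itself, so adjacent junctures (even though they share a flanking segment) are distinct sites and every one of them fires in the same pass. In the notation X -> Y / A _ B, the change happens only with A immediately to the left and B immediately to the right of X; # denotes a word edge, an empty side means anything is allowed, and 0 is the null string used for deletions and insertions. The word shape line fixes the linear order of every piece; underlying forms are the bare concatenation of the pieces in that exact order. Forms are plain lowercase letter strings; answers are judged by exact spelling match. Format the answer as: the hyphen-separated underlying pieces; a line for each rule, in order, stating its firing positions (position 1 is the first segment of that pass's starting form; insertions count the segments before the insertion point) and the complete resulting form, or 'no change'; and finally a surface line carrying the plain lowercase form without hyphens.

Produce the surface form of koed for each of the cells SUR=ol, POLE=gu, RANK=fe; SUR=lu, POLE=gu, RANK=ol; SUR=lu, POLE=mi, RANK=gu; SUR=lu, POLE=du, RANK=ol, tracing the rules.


cell SUR=ol, POLE=gu, RANK=fe:
underlying: koed-pa-sig-op
1. 0 -> a / C _ C #: no change
2. f -> v, k -> g, p -> b, s -> z, t -> d / V _ V: fires at position(s) 7: koedpazigop
3. b -> p, d -> t, g -> k, v -> f, z -> s / _ #: no change
surface: koedpazigop

cell SUR=lu, POLE=gu, RANK=ol:
underlying: koed-pa-fu-z
1. 0 -> a / C _ C #: no change
2. f -> v, k -> g, p -> b, s -> z, t -> d / V _ V: fires at position(s) 7: koedpavuz
3. b -> p, d -> t, g -> k, v -> f, z -> s / _ #: fires at position(s) 9: koedpavus
surface: koedpavus

cell SUR=lu, POLE=mi, RANK=gu:
underlying: koed-k-ez-z
1. 0 -> a / C _ C #: inserts after position(s) 7: koedkezaz
2. f -> v, k -> g, p -> b, s -> z, t -> d / V _ V: no change
3. b -> p, d -> t, g -> k, v -> f, z -> s / _ #: fires at position(s) 9: koedkezas
surface: koedkezas

cell SUR=lu, POLE=du, RANK=ol:
underlying: koed-un-fu-z
1. 0 -> a / C _ C #: no change
2. f -> v, k -> g, p -> b, s -> z, t -> d / V _ V: no change
3. b -> p, d -> t, g -> k, v -> f, z -> s / _ #: fires at position(s) 9: koedunfus
surface: koedunfus


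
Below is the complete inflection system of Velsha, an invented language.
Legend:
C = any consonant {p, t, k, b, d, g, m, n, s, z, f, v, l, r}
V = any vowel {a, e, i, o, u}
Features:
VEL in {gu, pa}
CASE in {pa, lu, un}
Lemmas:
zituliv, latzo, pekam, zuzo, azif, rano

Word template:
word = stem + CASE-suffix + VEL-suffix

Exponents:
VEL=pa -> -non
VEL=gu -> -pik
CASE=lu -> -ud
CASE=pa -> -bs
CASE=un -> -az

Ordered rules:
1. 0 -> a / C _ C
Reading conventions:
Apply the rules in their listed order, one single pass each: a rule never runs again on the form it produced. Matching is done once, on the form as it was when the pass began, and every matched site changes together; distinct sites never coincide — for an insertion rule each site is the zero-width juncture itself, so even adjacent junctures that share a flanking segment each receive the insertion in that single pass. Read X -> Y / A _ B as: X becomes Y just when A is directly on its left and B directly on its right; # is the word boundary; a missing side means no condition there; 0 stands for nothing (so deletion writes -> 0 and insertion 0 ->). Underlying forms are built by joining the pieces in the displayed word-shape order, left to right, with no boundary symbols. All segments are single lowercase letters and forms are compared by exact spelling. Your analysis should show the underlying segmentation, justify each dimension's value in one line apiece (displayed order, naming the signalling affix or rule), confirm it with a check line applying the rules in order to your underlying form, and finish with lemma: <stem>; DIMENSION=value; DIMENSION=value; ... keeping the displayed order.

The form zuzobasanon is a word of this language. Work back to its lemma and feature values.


underlying: zuzo-bs-non
VEL=pa - signalled by the affix -non
CASE=pa - signalled by the affix -bs
check: zuzobsnon -> zuzobasanon
lemma: zuzo; VEL=pa; CASE=pa


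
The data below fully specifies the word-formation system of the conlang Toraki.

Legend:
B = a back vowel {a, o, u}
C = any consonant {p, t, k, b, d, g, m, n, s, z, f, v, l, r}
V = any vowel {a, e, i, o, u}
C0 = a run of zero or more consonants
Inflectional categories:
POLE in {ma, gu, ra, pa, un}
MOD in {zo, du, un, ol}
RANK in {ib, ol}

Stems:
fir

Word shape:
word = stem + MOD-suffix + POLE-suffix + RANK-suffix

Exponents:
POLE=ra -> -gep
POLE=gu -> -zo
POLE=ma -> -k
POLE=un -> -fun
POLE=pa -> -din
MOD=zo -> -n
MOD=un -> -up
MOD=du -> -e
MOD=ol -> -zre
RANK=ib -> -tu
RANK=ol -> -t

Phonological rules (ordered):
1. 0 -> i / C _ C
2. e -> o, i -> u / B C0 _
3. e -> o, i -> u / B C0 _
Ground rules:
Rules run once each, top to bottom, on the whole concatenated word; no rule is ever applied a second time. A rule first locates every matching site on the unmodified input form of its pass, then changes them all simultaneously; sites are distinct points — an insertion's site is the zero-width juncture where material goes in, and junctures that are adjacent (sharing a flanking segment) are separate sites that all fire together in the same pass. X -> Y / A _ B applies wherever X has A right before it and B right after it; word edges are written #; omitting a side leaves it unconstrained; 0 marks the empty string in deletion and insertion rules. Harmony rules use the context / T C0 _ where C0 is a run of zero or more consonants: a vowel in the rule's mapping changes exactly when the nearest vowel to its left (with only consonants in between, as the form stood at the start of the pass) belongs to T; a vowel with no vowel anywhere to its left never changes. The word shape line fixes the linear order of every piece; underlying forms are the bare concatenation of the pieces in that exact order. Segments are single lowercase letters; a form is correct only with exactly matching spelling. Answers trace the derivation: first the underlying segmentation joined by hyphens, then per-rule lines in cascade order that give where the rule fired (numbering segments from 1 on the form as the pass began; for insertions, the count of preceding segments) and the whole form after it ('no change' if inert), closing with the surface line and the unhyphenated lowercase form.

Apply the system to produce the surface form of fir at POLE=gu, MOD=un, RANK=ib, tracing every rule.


underlying: fir-up-zo-tu
1. 0 -> i / C _ C: inserts after position(s) 5: firupizotu
2. e -> o, i -> u / B C0 _: fires at position(s) 6: firupuzotu
3. e -> o, i -> u / B C0 _: no change
surface: firupuzotu


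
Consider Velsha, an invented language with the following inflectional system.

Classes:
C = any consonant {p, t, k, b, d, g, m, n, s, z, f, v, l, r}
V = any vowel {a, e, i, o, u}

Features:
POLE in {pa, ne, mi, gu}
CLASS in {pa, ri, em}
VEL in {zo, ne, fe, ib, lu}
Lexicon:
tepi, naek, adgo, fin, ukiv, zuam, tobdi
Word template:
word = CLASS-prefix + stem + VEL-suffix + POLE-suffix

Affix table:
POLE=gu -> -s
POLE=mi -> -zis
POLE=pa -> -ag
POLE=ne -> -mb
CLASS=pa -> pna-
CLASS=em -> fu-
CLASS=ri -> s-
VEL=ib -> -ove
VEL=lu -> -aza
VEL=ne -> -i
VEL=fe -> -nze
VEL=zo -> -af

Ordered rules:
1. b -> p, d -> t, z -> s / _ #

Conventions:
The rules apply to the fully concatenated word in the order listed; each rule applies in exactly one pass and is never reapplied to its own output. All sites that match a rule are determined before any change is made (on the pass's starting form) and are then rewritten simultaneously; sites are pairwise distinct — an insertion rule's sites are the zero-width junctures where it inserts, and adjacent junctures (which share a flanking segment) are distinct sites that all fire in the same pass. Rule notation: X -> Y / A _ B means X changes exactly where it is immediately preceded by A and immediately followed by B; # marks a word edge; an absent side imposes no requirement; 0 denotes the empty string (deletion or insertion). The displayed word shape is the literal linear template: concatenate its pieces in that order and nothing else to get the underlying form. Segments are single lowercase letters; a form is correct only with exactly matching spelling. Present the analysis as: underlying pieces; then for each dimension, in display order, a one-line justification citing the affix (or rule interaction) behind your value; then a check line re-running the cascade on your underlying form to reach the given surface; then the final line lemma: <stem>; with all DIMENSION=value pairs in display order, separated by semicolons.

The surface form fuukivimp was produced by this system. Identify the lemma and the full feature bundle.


underlying: fu-ukiv-i-mb
POLE=ne - signalled by the affix -mb
CLASS=em - signalled by the affix fu-
VEL=ne - signalled by the affix -i
check: fuukivimb -> fuukivimp
lemma: ukiv; POLE=ne; CLASS=em; VEL=ne


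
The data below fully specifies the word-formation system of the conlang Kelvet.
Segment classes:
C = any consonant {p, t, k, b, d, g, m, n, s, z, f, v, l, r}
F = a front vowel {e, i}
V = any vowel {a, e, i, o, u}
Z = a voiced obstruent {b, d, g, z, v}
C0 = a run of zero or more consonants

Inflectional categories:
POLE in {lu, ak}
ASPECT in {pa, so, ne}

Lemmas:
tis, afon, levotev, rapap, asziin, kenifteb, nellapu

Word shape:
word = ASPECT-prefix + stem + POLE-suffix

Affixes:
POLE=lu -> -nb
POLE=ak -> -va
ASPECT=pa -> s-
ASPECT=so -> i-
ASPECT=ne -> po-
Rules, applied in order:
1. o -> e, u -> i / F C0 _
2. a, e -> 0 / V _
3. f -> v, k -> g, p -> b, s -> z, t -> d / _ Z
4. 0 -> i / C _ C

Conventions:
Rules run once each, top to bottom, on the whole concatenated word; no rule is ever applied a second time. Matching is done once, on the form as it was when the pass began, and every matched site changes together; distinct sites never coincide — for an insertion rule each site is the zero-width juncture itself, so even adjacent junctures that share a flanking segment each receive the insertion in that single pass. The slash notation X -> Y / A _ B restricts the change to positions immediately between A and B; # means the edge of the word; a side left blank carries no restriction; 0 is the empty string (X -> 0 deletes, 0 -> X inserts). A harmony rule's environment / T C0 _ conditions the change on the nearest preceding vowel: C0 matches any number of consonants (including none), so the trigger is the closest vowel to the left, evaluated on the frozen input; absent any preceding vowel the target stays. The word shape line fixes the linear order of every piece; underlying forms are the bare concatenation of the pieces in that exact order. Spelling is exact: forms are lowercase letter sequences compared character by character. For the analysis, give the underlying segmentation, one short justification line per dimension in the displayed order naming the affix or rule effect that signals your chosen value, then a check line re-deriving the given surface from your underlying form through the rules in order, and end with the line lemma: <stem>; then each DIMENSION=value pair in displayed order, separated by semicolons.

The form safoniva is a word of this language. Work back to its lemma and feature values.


underlying: s-afon-va
POLE=ak - signalled by the affix -va
ASPECT=pa - signalled by the affix s-
check: safonva -> safonva -> safonva -> safonva -> safoniva
lemma: afon; POLE=ak; ASPECT=pa


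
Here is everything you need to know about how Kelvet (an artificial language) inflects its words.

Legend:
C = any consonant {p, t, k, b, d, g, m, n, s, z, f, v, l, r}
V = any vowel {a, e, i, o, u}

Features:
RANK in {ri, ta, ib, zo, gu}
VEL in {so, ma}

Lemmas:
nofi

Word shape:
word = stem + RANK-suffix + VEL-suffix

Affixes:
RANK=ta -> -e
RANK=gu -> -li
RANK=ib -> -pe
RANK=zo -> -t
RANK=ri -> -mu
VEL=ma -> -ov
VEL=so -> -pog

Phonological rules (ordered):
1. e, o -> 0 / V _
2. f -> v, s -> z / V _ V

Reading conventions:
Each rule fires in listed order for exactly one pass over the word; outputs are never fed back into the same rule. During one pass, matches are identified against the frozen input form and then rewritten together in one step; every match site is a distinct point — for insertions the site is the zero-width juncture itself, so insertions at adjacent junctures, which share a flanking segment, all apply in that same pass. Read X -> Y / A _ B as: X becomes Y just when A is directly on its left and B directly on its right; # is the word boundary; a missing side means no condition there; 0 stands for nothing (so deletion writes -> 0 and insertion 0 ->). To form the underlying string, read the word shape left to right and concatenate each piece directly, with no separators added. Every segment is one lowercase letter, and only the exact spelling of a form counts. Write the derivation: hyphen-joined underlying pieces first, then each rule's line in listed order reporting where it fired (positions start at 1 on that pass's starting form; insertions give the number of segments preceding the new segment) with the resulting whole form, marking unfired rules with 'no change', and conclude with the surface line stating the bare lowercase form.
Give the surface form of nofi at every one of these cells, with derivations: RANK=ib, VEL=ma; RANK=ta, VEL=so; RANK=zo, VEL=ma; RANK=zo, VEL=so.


cell RANK=ib, VEL=ma:
underlying: nofi-pe-ov
1. e, o -> 0 / V _: fires at position(s) 7: nofipev
2. f -> v, s -> z / V _ V: fires at position(s) 3: novipev
surface: novipev

cell RANK=ta, VEL=so:
underlying: nofi-e-pog
1. e, o -> 0 / V _: fires at position(s) 5: nofipog
2. f -> v, s -> z / V _ V: fires at position(s) 3: novipog
surface: novipog

cell RANK=zo, VEL=ma:
underlying: nofi-t-ov
1. e, o -> 0 / V _: no change
2. f -> v, s -> z / V _ V: fires at position(s) 3: novitov
surface: novitov

cell RANK=zo, VEL=so:
underlying: nofi-t-pog
1. e, o -> 0 / V _: no change
2. f -> v, s -> z / V _ V: fires at position(s) 3: novitpog
surface: novitpog


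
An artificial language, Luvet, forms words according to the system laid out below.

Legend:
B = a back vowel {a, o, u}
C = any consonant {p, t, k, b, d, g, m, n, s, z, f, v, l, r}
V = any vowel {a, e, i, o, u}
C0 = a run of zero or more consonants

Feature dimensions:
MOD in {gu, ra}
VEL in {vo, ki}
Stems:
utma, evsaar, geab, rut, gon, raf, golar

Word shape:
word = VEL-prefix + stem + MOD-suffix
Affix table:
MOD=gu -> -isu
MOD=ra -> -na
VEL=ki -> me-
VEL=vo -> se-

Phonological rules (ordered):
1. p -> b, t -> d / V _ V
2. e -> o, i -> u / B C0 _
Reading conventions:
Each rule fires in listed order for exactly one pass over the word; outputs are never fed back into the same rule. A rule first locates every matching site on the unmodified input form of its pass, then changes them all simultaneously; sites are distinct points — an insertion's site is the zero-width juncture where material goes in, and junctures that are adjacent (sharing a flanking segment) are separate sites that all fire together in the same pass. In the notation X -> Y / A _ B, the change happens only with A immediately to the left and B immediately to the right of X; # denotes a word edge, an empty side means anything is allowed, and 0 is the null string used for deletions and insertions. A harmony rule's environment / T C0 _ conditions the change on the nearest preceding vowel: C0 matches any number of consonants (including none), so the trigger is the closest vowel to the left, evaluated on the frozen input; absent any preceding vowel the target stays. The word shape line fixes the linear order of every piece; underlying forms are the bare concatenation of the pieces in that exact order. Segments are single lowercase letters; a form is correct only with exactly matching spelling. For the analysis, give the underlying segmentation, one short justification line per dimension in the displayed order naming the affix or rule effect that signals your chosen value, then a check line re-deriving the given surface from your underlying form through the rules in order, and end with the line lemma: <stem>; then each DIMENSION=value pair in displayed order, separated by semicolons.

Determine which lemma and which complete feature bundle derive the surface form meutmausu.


underlying: me-utma-isu
MOD=gu - signalled by the affix -isu
VEL=ki - signalled by the affix me-
check: meutmaisu -> meutmaisu -> meutmausu
lemma: utma; MOD=gu; VEL=ki


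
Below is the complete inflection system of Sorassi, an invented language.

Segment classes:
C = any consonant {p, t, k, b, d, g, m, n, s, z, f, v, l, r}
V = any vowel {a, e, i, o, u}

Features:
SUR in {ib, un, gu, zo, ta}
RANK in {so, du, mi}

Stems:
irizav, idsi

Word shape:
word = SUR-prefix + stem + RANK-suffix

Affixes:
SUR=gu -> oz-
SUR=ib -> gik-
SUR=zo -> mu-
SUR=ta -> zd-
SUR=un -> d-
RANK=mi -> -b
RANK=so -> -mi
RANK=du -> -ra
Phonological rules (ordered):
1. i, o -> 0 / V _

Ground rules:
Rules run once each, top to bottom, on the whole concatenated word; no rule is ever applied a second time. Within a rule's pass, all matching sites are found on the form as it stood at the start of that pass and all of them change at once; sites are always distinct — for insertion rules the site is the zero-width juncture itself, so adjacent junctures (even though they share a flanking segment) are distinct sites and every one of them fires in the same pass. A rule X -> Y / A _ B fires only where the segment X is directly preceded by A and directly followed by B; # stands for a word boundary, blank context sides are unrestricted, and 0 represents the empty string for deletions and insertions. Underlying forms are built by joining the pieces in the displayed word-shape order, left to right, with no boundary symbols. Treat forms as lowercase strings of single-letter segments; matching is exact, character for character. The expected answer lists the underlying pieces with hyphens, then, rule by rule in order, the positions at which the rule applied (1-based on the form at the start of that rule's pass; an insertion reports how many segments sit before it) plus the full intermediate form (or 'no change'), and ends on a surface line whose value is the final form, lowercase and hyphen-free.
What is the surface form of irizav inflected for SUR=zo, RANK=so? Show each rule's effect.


underlying: mu-irizav-mi
1. i, o -> 0 / V _: fires at position(s) 3: murizavmi
surface: murizavmi


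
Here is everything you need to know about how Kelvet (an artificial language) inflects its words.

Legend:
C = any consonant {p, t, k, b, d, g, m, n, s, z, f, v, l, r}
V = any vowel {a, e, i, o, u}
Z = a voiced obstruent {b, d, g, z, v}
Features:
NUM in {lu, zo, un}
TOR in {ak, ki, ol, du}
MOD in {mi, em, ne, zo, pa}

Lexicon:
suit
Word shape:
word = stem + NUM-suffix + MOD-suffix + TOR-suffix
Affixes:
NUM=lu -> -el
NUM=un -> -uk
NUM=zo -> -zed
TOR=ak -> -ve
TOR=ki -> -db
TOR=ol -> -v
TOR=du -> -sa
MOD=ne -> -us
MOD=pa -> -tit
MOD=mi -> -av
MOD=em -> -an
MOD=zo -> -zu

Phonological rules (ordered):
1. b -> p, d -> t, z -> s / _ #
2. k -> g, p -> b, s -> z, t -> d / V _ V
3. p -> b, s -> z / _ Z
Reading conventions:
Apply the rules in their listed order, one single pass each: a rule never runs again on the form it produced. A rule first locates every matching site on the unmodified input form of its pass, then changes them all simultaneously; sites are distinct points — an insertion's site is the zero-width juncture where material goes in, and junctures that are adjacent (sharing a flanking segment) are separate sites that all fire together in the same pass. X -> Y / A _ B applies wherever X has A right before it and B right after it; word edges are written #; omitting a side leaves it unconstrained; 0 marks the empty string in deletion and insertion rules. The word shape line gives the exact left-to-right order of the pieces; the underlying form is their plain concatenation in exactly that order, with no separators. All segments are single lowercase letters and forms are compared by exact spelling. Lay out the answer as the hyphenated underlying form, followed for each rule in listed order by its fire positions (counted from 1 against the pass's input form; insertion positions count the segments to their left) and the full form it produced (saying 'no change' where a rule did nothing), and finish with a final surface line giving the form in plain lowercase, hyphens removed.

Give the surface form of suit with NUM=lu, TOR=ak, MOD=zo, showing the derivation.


underlying: suit-el-zu-ve
1. b -> p, d -> t, z -> s / _ #: no change
2. k -> g, p -> b, s -> z, t -> d / V _ V: fires at position(s) 4: suidelzuve
3. p -> b, s -> z / _ Z: no change
surface: suidelzuve


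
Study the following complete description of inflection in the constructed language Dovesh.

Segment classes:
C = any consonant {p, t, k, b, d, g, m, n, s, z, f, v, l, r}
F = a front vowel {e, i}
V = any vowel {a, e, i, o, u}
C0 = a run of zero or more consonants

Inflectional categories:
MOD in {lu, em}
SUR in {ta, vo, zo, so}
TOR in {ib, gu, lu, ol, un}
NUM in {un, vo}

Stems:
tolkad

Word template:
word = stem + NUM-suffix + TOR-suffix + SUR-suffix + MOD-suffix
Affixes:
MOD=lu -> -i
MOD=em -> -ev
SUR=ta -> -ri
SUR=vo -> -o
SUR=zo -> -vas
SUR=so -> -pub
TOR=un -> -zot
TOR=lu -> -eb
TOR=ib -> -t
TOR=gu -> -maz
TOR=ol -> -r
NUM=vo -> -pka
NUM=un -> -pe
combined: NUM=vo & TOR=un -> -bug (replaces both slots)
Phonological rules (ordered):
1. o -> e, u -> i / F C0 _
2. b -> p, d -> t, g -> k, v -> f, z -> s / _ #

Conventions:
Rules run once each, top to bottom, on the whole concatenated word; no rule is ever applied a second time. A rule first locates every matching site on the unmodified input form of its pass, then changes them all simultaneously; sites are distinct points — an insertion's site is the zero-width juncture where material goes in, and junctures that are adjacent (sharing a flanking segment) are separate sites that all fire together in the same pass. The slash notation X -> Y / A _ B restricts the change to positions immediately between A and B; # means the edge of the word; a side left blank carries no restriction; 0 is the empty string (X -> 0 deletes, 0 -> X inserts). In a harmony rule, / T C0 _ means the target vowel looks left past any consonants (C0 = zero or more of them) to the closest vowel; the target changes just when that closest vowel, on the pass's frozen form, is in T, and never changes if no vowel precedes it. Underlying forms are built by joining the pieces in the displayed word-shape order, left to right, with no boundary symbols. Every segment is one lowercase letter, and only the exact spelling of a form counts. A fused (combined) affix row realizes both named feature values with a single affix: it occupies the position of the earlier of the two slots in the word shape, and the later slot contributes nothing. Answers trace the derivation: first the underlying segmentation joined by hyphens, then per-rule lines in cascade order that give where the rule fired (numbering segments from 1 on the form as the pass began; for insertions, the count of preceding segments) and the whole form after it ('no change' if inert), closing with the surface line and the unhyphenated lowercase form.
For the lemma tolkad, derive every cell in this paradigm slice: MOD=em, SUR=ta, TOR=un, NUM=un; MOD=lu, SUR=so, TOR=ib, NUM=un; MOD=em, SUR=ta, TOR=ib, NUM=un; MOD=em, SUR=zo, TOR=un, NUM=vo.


cell MOD=em, SUR=ta, TOR=un, NUM=un:
underlying: tolkad-pe-zot-ri-ev
1. o -> e, u -> i / F C0 _: fires at position(s) 10: tolkadpezetriev
2. b -> p, d -> t, g -> k, v -> f, z -> s / _ #: fires at position(s) 15: tolkadpezetrief
surface: tolkadpezetrief

cell MOD=lu, SUR=so, TOR=ib, NUM=un:
underlying: tolkad-pe-t-pub-i
1. o -> e, u -> i / F C0 _: fires at position(s) 11: tolkadpetpibi
2. b -> p, d -> t, g -> k, v -> f, z -> s / _ #: no change
surface: tolkadpetpibi

cell MOD=em, SUR=ta, TOR=ib, NUM=un:
underlying: tolkad-pe-t-ri-ev
1. o -> e, u -> i / F C0 _: no change
2. b -> p, d -> t, g -> k, v -> f, z -> s / _ #: fires at position(s) 13: tolkadpetrief
surface: tolkadpetrief

cell MOD=em, SUR=zo, TOR=un, NUM=vo:
underlying: tolkad-bug-vas-ev
1. o -> e, u -> i / F C0 _: no change
2. b -> p, d -> t, g -> k, v -> f, z -> s / _ #: fires at position(s) 14: tolkadbugvasef
surface: tolkadbugvasef
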